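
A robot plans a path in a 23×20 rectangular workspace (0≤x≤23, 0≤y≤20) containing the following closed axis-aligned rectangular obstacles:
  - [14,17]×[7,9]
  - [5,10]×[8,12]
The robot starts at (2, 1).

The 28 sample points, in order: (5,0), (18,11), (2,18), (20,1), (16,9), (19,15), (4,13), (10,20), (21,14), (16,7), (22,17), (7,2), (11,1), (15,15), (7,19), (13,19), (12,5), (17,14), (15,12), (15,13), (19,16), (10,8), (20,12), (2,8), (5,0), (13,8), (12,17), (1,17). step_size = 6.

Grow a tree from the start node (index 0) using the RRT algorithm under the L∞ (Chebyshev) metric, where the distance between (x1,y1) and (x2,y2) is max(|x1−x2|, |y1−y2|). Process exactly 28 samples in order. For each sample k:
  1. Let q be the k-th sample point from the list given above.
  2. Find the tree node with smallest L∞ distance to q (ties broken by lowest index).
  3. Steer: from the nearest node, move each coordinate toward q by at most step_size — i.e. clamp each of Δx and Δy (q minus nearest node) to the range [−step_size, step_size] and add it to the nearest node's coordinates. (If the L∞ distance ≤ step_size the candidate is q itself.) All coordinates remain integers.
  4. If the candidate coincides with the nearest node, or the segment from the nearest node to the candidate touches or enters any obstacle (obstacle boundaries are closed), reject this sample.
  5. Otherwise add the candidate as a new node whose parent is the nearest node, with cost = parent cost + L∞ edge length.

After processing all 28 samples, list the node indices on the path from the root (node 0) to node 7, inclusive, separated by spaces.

Path: 0 1 2 6 7

1. q=(5,0) nearest=0 d=3 new=(5,0) → add node 1 parent=0 cost=3
2. q=(18,11) nearest=1 d=13 new=(11,6) → add node 2 parent=1 cost=9
3. q=(2,18) nearest=2 d=12 new=(5,12) → blocked by [5,10]×[8,12], reject
4. q=(20,1) nearest=2 d=9 new=(17,1) → add node 3 parent=2 cost=15
5. q=(16,9) nearest=2 d=5 new=(16,9) → blocked by [14,17]×[7,9], reject
6. q=(19,15) nearest=2 d=9 new=(17,12) → blocked by [14,17]×[7,9], reject
7. q=(4,13) nearest=2 d=7 new=(5,12) → blocked by [5,10]×[8,12], reject
8. q=(10,20) nearest=2 d=14 new=(10,12) → blocked by [5,10]×[8,12], reject
9. q=(21,14) nearest=2 d=10 new=(17,12) → blocked by [14,17]×[7,9], reject
10. q=(16,7) nearest=2 d=5 new=(16,7) → blocked by [14,17]×[7,9], reject
11. q=(22,17) nearest=2 d=11 new=(17,12) → blocked by [14,17]×[7,9], reject
12. q=(7,2) nearest=1 d=2 new=(7,2) → add node 4 parent=1 cost=5
13. q=(11,1) nearest=4 d=4 new=(11,1) → add node 5 parent=4 cost=9
14. q=(15,15) nearest=2 d=9 new=(15,12) → add node 6 parent=2 cost=15
15. q=(7,19) nearest=6 d=8 new=(9,18) → add node 7 parent=6 cost=21
16. q=(13,19) nearest=7 d=4 new=(13,19) → add node 8 parent=7 cost=25
17. q=(12,5) nearest=2 d=1 new=(12,5) → add node 9 parent=2 cost=10
18. q=(17,14) nearest=6 d=2 new=(17,14) → add node 10 parent=6 cost=17
19. q=(15,12) nearest=6 d=0 → coincident, reject
20. q=(15,13) nearest=6 d=1 new=(15,13) → add node 11 parent=6 cost=16
21. q=(19,16) nearest=10 d=2 new=(19,16) → add node 12 parent=10 cost=19
22. q=(10,8) nearest=2 d=2 new=(10,8) → blocked by [5,10]×[8,12], reject
23. q=(20,12) nearest=10 d=3 new=(20,12) → add node 13 parent=10 cost=20
24. q=(2,8) nearest=4 d=6 new=(2,8) → add node 14 parent=4 cost=11
25. q=(5,0) nearest=1 d=0 → coincident, reject
26. q=(13,8) nearest=2 d=2 new=(13,8) → add node 15 parent=2 cost=11
27. q=(12,17) nearest=8 d=2 new=(12,17) → add node 16 parent=8 cost=27
28. q=(1,17) nearest=7 d=8 new=(3,17) → add node 17 parent=7 cost=27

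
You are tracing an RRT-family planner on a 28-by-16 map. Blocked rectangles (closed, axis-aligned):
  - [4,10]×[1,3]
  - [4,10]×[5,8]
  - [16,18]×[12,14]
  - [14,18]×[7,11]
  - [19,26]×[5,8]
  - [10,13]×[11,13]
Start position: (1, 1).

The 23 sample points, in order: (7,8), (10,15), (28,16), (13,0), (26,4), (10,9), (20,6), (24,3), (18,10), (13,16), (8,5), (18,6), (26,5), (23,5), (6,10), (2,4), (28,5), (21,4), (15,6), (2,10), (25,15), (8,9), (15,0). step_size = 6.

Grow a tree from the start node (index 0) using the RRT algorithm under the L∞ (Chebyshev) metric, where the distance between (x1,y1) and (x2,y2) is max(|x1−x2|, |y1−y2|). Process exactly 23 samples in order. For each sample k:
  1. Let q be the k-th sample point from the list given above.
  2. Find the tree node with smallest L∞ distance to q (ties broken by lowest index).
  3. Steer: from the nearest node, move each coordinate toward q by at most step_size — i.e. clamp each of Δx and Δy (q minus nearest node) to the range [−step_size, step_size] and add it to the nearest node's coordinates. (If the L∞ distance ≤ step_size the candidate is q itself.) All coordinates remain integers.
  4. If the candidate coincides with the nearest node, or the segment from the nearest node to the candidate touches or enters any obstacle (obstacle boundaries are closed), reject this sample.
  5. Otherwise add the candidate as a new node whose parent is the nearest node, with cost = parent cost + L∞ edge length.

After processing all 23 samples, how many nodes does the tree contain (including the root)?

Node count: 5

1. q=(7,8) nearest=0 d=7 new=(7,7) → blocked by [4,10]×[5,8], reject
2. q=(10,15) nearest=0 d=14 new=(7,7) → blocked by [4,10]×[5,8], reject
3. q=(28,16) nearest=0 d=27 new=(7,7) → blocked by [4,10]×[5,8], reject
4. q=(13,0) nearest=0 d=12 new=(7,0) → add node 1 parent=0 cost=6
5. q=(26,4) nearest=1 d=19 new=(13,4) → blocked by [4,10]×[1,3], reject
6. q=(10,9) nearest=0 d=9 new=(7,7) → blocked by [4,10]×[5,8], reject
7. q=(20,6) nearest=1 d=13 new=(13,6) → blocked by [4,10]×[1,3], reject
8. q=(24,3) nearest=1 d=17 new=(13,3) → blocked by [4,10]×[1,3], reject
9. q=(18,10) nearest=1 d=11 new=(13,6) → blocked by [4,10]×[1,3], reject
10. q=(13,16) nearest=0 d=15 new=(7,7) → blocked by [4,10]×[5,8], reject
11. q=(8,5) nearest=1 d=5 new=(8,5) → blocked by [4,10]×[1,3], reject
12. q=(18,6) nearest=1 d=11 new=(13,6) → blocked by [4,10]×[1,3], reject
13. q=(26,5) nearest=1 d=19 new=(13,5) → blocked by [4,10]×[1,3], reject
14. q=(23,5) nearest=1 d=16 new=(13,5) → blocked by [4,10]×[1,3], reject
15. q=(6,10) nearest=0 d=9 new=(6,7) → blocked by [4,10]×[5,8], reject
16. q=(2,4) nearest=0 d=3 new=(2,4) → add node 2 parent=0 cost=3
17. q=(28,5) nearest=1 d=21 new=(13,5) → blocked by [4,10]×[1,3], reject
18. q=(21,4) nearest=1 d=14 new=(13,4) → blocked by [4,10]×[1,3], reject
19. q=(15,6) nearest=1 d=8 new=(13,6) → blocked by [4,10]×[1,3], reject
20. q=(2,10) nearest=2 d=6 new=(2,10) → add node 3 parent=2 cost=9
21. q=(25,15) nearest=1 d=18 new=(13,6) → blocked by [4,10]×[1,3], reject
22. q=(8,9) nearest=2 d=6 new=(8,9) → blocked by [4,10]×[5,8], reject
23. q=(15,0) nearest=1 d=8 new=(13,0) → add node 4 parent=1 cost=12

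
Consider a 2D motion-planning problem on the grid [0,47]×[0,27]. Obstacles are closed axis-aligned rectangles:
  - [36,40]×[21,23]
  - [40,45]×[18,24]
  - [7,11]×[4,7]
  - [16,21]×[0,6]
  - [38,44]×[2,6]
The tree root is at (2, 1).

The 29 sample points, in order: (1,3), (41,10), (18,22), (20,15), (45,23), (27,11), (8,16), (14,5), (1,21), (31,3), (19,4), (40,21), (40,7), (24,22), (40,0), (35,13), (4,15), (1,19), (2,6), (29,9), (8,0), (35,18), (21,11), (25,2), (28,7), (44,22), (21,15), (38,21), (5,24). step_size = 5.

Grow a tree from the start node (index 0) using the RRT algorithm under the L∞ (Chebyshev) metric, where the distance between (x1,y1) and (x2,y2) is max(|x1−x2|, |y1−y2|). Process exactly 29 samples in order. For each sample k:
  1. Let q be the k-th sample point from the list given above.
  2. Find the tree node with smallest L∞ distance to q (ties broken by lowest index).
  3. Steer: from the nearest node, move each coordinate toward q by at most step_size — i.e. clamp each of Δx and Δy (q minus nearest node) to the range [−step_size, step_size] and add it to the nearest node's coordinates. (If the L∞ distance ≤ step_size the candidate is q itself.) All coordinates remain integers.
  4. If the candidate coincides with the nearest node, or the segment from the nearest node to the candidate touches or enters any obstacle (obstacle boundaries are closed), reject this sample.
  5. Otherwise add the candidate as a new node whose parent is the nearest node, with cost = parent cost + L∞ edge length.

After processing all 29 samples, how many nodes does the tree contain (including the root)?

Node count: 24

1. q=(1,3) nearest=0 d=2 new=(1,3) → add node 1 parent=0 cost=2
2. q=(41,10) nearest=0 d=39 new=(7,6) → blocked by [7,11]×[4,7], reject
3. q=(18,22) nearest=1 d=19 new=(6,8) → add node 2 parent=1 cost=7
4. q=(20,15) nearest=2 d=14 new=(11,13) → add node 3 parent=2 cost=12
5. q=(45,23) nearest=3 d=34 new=(16,18) → add node 4 parent=3 cost=17
6. q=(27,11) nearest=4 d=11 new=(21,13) → add node 5 parent=4 cost=22
7. q=(8,16) nearest=3 d=3 new=(8,16) → add node 6 parent=3 cost=15
8. q=(14,5) nearest=2 d=8 new=(11,5) → blocked by [7,11]×[4,7], reject
9. q=(1,21) nearest=6 d=7 new=(3,21) → add node 7 parent=6 cost=20
10. q=(31,3) nearest=5 d=10 new=(26,8) → add node 8 parent=5 cost=27
11. q=(19,4) nearest=8 d=7 new=(21,4) → blocked by [16,21]×[0,6], reject
12. q=(40,21) nearest=8 d=14 new=(31,13) → add node 9 parent=8 cost=32
13. q=(40,7) nearest=9 d=9 new=(36,8) → add node 10 parent=9 cost=37
14. q=(24,22) nearest=4 d=8 new=(21,22) → add node 11 parent=4 cost=22
15. q=(40,0) nearest=10 d=8 new=(40,3) → blocked by [38,44]×[2,6], reject
16. q=(35,13) nearest=9 d=4 new=(35,13) → add node 12 parent=9 cost=36
17. q=(4,15) nearest=6 d=4 new=(4,15) → add node 13 parent=6 cost=19
18. q=(1,19) nearest=7 d=2 new=(1,19) → add node 14 parent=7 cost=22
19. q=(2,6) nearest=1 d=3 new=(2,6) → add node 15 parent=1 cost=5
20. q=(29,9) nearest=8 d=3 new=(29,9) → add node 16 parent=8 cost=30
21. q=(8,0) nearest=0 d=6 new=(7,0) → add node 17 parent=0 cost=5
22. q=(35,18) nearest=9 d=5 new=(35,18) → add node 18 parent=9 cost=37
23. q=(21,11) nearest=5 d=2 new=(21,11) → add node 19 parent=5 cost=24
24. q=(25,2) nearest=8 d=6 new=(25,3) → add node 20 parent=8 cost=32
25. q=(28,7) nearest=8 d=2 new=(28,7) → add node 21 parent=8 cost=29
26. q=(44,22) nearest=12 d=9 new=(40,18) → blocked by [40,45]×[18,24], reject
27. q=(21,15) nearest=5 d=2 new=(21,15) → add node 22 parent=5 cost=24
28. q=(38,21) nearest=18 d=3 new=(38,21) → blocked by [36,40]×[21,23], reject
29. q=(5,24) nearest=7 d=3 new=(5,24) → add node 23 parent=7 cost=23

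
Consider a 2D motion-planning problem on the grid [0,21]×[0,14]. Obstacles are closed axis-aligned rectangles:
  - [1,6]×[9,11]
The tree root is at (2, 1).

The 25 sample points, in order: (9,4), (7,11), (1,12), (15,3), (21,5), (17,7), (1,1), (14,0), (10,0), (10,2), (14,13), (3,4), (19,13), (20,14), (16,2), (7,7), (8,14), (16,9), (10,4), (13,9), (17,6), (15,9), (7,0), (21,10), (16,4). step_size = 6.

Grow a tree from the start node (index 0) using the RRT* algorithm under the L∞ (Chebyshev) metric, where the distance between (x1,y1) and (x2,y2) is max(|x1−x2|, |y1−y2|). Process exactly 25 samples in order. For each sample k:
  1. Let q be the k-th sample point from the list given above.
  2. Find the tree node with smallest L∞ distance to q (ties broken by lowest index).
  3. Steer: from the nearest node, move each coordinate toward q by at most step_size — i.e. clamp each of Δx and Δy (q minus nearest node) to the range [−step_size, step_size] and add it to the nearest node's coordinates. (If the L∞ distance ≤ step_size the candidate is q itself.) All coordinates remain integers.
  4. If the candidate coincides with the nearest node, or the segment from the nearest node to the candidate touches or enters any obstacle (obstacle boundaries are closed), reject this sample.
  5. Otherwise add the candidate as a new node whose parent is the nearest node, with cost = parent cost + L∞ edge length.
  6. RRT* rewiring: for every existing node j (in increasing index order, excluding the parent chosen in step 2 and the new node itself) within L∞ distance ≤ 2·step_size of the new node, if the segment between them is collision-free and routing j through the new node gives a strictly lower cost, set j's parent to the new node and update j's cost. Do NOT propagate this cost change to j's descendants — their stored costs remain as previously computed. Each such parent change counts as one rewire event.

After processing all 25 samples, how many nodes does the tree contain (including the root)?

1. q=(9,4) nearest=0 d=7 new=(8,4) → add node 1 parent=0 cost=6
2. q=(7,11) nearest=1 d=7 new=(7,10) → add node 2 parent=1 cost=12
3. q=(1,12) nearest=2 d=6 new=(1,12) → blocked by [1,6]×[9,11], reject
4. q=(15,3) nearest=1 d=7 new=(14,3) → add node 3 parent=1 cost=12
5. q=(21,5) nearest=3 d=7 new=(20,5) → add node 4 parent=3 cost=18
6. q=(17,7) nearest=4 d=3 new=(17,7) → add node 5 parent=4 cost=21
7. q=(1,1) nearest=0 d=1 new=(1,1) → add node 6 parent=0 cost=1; rewire 2→6 (10<12)
8. q=(14,0) nearest=3 d=3 new=(14,0) → add node 7 parent=3 cost=15
9. q=(10,0) nearest=1 d=4 new=(10,0) → add node 8 parent=1 cost=10; rewire 5→8 (17<21); rewire 7→8 (14<15)
10. q=(10,2) nearest=1 d=2 new=(10,2) → add node 9 parent=1 cost=8; rewire 5→9 (15<17); rewire 7→9 (12<14)
11. q=(14,13) nearest=5 d=6 new=(14,13) → add node 10 parent=5 cost=21
12. q=(3,4) nearest=0 d=3 new=(3,4) → add node 11 parent=0 cost=3; rewire 2→11 (9<10); rewire 10→11 (14<21)
13. q=(19,13) nearest=10 d=5 new=(19,13) → add node 12 parent=10 cost=19
14. q=(20,14) nearest=12 d=1 new=(20,14) → add node 13 parent=12 cost=20
15. q=(16,2) nearest=3 d=2 new=(16,2) → add node 14 parent=3 cost=14
16. q=(7,7) nearest=1 d=3 new=(7,7) → add node 15 parent=1 cost=9
17. q=(8,14) nearest=2 d=4 new=(8,14) → add node 16 parent=2 cost=13
18. q=(16,9) nearest=5 d=2 new=(16,9) → add node 17 parent=5 cost=17
19. q=(10,4) nearest=1 d=2 new=(10,4) → add node 18 parent=1 cost=8; rewire 12→18 (17<19); rewire 13→18 (18<20); rewire 17→18 (14<17)
20. q=(13,9) nearest=17 d=3 new=(13,9) → add node 19 parent=17 cost=17
21. q=(17,6) nearest=5 d=1 new=(17,6) → add node 20 parent=5 cost=16
22. q=(15,9) nearest=17 d=1 new=(15,9) → add node 21 parent=17 cost=15
23. q=(7,0) nearest=8 d=3 new=(7,0) → add node 22 parent=8 cost=13
24. q=(21,10) nearest=12 d=3 new=(21,10) → add node 23 parent=12 cost=20
25. q=(16,4) nearest=3 d=2 new=(16,4) → add node 24 parent=3 cost=14

Node count: 25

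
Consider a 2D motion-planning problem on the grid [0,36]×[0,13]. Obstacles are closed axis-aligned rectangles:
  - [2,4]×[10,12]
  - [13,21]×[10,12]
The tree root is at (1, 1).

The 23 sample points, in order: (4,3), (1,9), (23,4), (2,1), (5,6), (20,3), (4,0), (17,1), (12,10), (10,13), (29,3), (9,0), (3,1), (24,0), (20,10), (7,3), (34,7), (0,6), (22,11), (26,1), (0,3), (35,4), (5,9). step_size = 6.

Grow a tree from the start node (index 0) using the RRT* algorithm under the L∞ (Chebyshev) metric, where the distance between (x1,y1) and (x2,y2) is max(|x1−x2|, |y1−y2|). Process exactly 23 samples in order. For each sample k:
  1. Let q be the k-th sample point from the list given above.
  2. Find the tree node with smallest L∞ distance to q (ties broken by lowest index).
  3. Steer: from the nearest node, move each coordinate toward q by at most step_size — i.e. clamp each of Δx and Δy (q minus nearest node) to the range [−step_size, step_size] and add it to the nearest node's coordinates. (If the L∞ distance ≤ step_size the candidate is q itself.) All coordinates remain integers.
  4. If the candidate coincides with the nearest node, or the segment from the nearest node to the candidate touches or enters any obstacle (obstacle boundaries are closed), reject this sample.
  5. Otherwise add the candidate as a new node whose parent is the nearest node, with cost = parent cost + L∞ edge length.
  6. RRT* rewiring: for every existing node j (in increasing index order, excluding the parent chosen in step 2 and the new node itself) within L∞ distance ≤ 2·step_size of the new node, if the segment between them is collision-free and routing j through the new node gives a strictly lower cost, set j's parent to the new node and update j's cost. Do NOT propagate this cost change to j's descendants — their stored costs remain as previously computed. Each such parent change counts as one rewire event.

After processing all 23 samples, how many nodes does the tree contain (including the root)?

1. q=(4,3) nearest=0 d=3 new=(4,3) → add node 1 parent=0 cost=3
2. q=(1,9) nearest=1 d=6 new=(1,9) → add node 2 parent=1 cost=9
3. q=(23,4) nearest=1 d=19 new=(10,4) → add node 3 parent=1 cost=9
4. q=(2,1) nearest=0 d=1 new=(2,1) → add node 4 parent=0 cost=1
5. q=(5,6) nearest=1 d=3 new=(5,6) → add node 5 parent=1 cost=6
6. q=(20,3) nearest=3 d=10 new=(16,3) → add node 6 parent=3 cost=15
7. q=(4,0) nearest=4 d=2 new=(4,0) → add node 7 parent=4 cost=3
8. q=(17,1) nearest=6 d=2 new=(17,1) → add node 8 parent=6 cost=17
9. q=(12,10) nearest=3 d=6 new=(12,10) → add node 9 parent=3 cost=15
10. q=(10,13) nearest=9 d=3 new=(10,13) → add node 10 parent=9 cost=18
11. q=(29,3) nearest=8 d=12 new=(23,3) → add node 11 parent=8 cost=23
12. q=(9,0) nearest=3 d=4 new=(9,0) → add node 12 parent=3 cost=13
13. q=(3,1) nearest=4 d=1 new=(3,1) → add node 13 parent=4 cost=2; rewire 9→13 (11<15); rewire 10→13 (14<18); rewire 12→13 (8<13)
14. q=(24,0) nearest=11 d=3 new=(24,0) → add node 14 parent=11 cost=26
15. q=(20,10) nearest=6 d=7 new=(20,9) → add node 15 parent=6 cost=21
16. q=(7,3) nearest=1 d=3 new=(7,3) → add node 16 parent=1 cost=6; rewire 8→16 (16<17)
17. q=(34,7) nearest=14 d=10 new=(30,6) → add node 17 parent=14 cost=32
18. q=(0,6) nearest=2 d=3 new=(0,6) → add node 18 parent=2 cost=12
19. q=(22,11) nearest=15 d=2 new=(22,11) → blocked by [13,21]×[10,12], reject
20. q=(26,1) nearest=14 d=2 new=(26,1) → add node 19 parent=14 cost=28
21. q=(0,3) nearest=0 d=2 new=(0,3) → add node 20 parent=0 cost=2; rewire 2→20 (8<9); rewire 10→20 (12<14); rewire 18→20 (5<12)
22. q=(35,4) nearest=17 d=5 new=(35,4) → add node 21 parent=17 cost=37
23. q=(5,9) nearest=5 d=3 new=(5,9) → add node 22 parent=5 cost=9

Node count: 23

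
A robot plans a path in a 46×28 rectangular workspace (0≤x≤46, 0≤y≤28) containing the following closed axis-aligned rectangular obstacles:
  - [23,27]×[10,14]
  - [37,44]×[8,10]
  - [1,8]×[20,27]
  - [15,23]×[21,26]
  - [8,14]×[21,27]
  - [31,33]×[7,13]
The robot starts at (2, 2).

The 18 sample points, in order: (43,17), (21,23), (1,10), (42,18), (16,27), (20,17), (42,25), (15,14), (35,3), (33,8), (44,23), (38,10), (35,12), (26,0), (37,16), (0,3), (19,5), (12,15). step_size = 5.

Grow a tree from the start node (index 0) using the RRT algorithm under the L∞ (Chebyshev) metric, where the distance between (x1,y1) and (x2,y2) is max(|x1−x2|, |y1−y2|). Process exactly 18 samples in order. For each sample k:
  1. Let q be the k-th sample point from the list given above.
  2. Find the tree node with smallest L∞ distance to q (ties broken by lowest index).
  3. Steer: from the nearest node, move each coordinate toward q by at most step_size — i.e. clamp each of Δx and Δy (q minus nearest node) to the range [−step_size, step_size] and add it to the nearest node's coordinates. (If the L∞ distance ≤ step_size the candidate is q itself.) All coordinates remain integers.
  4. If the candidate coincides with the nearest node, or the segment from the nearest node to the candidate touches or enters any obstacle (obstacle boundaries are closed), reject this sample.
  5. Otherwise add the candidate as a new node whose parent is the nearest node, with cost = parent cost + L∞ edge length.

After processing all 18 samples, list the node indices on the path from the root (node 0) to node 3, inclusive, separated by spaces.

1. q=(43,17) nearest=0 d=41 new=(7,7) → add node 1 parent=0 cost=5
2. q=(21,23) nearest=1 d=16 new=(12,12) → add node 2 parent=1 cost=10
3. q=(1,10) nearest=1 d=6 new=(2,10) → add node 3 parent=1 cost=10
4. q=(42,18) nearest=2 d=30 new=(17,17) → add node 4 parent=2 cost=15
5. q=(16,27) nearest=4 d=10 new=(16,22) → blocked by [15,23]×[21,26], reject
6. q=(20,17) nearest=4 d=3 new=(20,17) → add node 5 parent=4 cost=18
7. q=(42,25) nearest=5 d=22 new=(25,22) → add node 6 parent=5 cost=23
8. q=(15,14) nearest=2 d=3 new=(15,14) → add node 7 parent=2 cost=13
9. q=(35,3) nearest=5 d=15 new=(25,12) → blocked by [23,27]×[10,14], reject
10. q=(33,8) nearest=5 d=13 new=(25,12) → blocked by [23,27]×[10,14], reject
11. q=(44,23) nearest=6 d=19 new=(30,23) → add node 8 parent=6 cost=28
12. q=(38,10) nearest=6 d=13 new=(30,17) → add node 9 parent=6 cost=28
13. q=(35,12) nearest=9 d=5 new=(35,12) → add node 10 parent=9 cost=33
14. q=(26,0) nearest=10 d=12 new=(30,7) → blocked by [31,33]×[7,13], reject
15. q=(37,16) nearest=10 d=4 new=(37,16) → add node 11 parent=10 cost=37
16. q=(0,3) nearest=0 d=2 new=(0,3) → add node 12 parent=0 cost=2
17. q=(19,5) nearest=2 d=7 new=(17,7) → add node 13 parent=2 cost=15
18. q=(12,15) nearest=2 d=3 new=(12,15) → add node 14 parent=2 cost=13

Path: 0 1 3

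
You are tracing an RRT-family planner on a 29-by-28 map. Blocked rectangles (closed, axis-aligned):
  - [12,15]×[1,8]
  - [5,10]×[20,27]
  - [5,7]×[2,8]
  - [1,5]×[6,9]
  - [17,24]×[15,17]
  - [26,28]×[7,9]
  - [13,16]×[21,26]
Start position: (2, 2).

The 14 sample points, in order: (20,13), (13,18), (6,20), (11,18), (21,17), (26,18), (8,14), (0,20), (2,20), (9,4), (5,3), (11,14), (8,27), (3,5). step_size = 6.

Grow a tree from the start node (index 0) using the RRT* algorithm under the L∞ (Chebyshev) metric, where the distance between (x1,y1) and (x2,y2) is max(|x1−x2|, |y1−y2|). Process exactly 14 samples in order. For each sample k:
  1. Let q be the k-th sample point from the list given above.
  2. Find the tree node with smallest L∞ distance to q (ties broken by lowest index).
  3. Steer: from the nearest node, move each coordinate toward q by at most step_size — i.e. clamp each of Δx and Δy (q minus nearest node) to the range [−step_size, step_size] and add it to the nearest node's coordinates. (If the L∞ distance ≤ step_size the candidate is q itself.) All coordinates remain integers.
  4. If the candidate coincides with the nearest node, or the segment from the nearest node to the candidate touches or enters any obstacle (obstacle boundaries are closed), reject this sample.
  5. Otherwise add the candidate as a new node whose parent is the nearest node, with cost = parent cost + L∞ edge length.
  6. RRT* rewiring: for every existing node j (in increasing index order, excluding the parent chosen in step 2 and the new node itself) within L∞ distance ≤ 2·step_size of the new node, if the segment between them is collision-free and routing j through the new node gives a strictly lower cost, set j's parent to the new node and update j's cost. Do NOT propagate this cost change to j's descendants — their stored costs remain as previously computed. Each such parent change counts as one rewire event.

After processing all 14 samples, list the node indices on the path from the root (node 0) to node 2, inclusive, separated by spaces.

1. q=(20,13) nearest=0 d=18 new=(8,8) → blocked by [5,7]×[2,8], reject
2. q=(13,18) nearest=0 d=16 new=(8,8) → blocked by [5,7]×[2,8], reject
3. q=(6,20) nearest=0 d=18 new=(6,8) → blocked by [5,7]×[2,8], reject
4. q=(11,18) nearest=0 d=16 new=(8,8) → blocked by [5,7]×[2,8], reject
5. q=(21,17) nearest=0 d=19 new=(8,8) → blocked by [5,7]×[2,8], reject
6. q=(26,18) nearest=0 d=24 new=(8,8) → blocked by [5,7]×[2,8], reject
7. q=(8,14) nearest=0 d=12 new=(8,8) → blocked by [5,7]×[2,8], reject
8. q=(0,20) nearest=0 d=18 new=(0,8) → add node 1 parent=0 cost=6
9. q=(2,20) nearest=1 d=12 new=(2,14) → add node 2 parent=1 cost=12
10. q=(9,4) nearest=0 d=7 new=(8,4) → blocked by [5,7]×[2,8], reject
11. q=(5,3) nearest=0 d=3 new=(5,3) → blocked by [5,7]×[2,8], reject
12. q=(11,14) nearest=2 d=9 new=(8,14) → add node 3 parent=2 cost=18
13. q=(8,27) nearest=2 d=13 new=(8,20) → blocked by [5,10]×[20,27], reject
14. q=(3,5) nearest=0 d=3 new=(3,5) → add node 4 parent=0 cost=3

Path: 0 1 2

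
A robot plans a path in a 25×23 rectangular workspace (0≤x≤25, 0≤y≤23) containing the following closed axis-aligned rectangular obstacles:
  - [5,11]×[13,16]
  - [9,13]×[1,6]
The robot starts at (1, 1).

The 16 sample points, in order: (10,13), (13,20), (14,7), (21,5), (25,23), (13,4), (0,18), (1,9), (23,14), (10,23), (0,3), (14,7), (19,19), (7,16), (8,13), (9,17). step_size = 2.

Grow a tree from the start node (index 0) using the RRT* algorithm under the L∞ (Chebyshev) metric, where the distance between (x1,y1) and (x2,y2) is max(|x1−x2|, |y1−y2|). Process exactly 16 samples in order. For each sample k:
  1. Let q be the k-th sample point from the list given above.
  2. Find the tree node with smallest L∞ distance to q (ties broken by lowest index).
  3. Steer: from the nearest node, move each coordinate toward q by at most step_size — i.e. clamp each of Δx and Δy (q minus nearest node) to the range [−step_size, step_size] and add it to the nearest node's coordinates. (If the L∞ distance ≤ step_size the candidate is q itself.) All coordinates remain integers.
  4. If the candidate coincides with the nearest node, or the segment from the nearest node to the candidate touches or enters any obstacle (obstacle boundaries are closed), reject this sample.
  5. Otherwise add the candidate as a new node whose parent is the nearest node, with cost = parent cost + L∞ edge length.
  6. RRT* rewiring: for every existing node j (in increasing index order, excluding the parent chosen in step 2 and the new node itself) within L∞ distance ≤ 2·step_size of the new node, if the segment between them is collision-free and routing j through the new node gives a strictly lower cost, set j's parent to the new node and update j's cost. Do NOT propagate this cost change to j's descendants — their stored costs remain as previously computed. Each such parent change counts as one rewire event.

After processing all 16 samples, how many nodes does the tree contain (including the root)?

Node count: 12

1. q=(10,13) nearest=0 d=12 new=(3,3) → add node 1 parent=0 cost=2
2. q=(13,20) nearest=1 d=17 new=(5,5) → add node 2 parent=1 cost=4
3. q=(14,7) nearest=2 d=9 new=(7,7) → add node 3 parent=2 cost=6
4. q=(21,5) nearest=3 d=14 new=(9,5) → blocked by [9,13]×[1,6], reject
5. q=(25,23) nearest=3 d=18 new=(9,9) → add node 4 parent=3 cost=8
6. q=(13,4) nearest=4 d=5 new=(11,7) → add node 5 parent=4 cost=10
7. q=(0,18) nearest=4 d=9 new=(7,11) → add node 6 parent=4 cost=10
8. q=(1,9) nearest=2 d=4 new=(3,7) → add node 7 parent=2 cost=6
9. q=(23,14) nearest=5 d=12 new=(13,9) → add node 8 parent=5 cost=12
10. q=(10,23) nearest=6 d=12 new=(9,13) → blocked by [5,11]×[13,16], reject
11. q=(0,3) nearest=0 d=2 new=(0,3) → add node 9 parent=0 cost=2
12. q=(14,7) nearest=8 d=2 new=(14,7) → add node 10 parent=8 cost=14
13. q=(19,19) nearest=4 d=10 new=(11,11) → add node 11 parent=4 cost=10
14. q=(7,16) nearest=6 d=5 new=(7,13) → blocked by [5,11]×[13,16], reject
15. q=(8,13) nearest=6 d=2 new=(8,13) → blocked by [5,11]×[13,16], reject
16. q=(9,17) nearest=6 d=6 new=(9,13) → blocked by [5,11]×[13,16], reject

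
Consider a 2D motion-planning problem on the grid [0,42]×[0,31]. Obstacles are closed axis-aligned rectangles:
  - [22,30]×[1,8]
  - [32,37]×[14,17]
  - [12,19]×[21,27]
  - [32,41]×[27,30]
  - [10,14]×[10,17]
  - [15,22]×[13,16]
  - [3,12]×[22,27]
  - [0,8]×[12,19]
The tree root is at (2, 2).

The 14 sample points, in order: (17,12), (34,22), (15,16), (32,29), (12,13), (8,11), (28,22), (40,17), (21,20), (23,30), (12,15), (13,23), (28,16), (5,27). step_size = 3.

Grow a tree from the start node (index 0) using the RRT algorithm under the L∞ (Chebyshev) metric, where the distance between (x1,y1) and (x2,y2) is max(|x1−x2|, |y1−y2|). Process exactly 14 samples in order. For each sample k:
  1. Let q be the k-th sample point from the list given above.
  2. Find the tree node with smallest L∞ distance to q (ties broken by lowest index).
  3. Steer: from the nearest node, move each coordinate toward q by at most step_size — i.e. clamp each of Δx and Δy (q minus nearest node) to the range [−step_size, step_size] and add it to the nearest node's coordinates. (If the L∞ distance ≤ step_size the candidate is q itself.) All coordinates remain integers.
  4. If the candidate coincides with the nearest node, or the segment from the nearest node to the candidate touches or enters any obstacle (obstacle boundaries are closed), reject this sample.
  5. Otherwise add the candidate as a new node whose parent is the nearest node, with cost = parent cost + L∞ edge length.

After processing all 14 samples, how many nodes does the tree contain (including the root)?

1. q=(17,12) nearest=0 d=15 new=(5,5) → add node 1 parent=0 cost=3
2. q=(34,22) nearest=1 d=29 new=(8,8) → add node 2 parent=1 cost=6
3. q=(15,16) nearest=2 d=8 new=(11,11) → blocked by [10,14]×[10,17], reject
4. q=(32,29) nearest=2 d=24 new=(11,11) → blocked by [10,14]×[10,17], reject
5. q=(12,13) nearest=2 d=5 new=(11,11) → blocked by [10,14]×[10,17], reject
6. q=(8,11) nearest=2 d=3 new=(8,11) → add node 3 parent=2 cost=9
7. q=(28,22) nearest=2 d=20 new=(11,11) → blocked by [10,14]×[10,17], reject
8. q=(40,17) nearest=2 d=32 new=(11,11) → blocked by [10,14]×[10,17], reject
9. q=(21,20) nearest=2 d=13 new=(11,11) → blocked by [10,14]×[10,17], reject
10. q=(23,30) nearest=3 d=19 new=(11,14) → blocked by [10,14]×[10,17], reject
11. q=(12,15) nearest=3 d=4 new=(11,14) → blocked by [10,14]×[10,17], reject
12. q=(13,23) nearest=3 d=12 new=(11,14) → blocked by [10,14]×[10,17], reject
13. q=(28,16) nearest=2 d=20 new=(11,11) → blocked by [10,14]×[10,17], reject
14. q=(5,27) nearest=3 d=16 new=(5,14) → blocked by [0,8]×[12,19], reject

Node count: 4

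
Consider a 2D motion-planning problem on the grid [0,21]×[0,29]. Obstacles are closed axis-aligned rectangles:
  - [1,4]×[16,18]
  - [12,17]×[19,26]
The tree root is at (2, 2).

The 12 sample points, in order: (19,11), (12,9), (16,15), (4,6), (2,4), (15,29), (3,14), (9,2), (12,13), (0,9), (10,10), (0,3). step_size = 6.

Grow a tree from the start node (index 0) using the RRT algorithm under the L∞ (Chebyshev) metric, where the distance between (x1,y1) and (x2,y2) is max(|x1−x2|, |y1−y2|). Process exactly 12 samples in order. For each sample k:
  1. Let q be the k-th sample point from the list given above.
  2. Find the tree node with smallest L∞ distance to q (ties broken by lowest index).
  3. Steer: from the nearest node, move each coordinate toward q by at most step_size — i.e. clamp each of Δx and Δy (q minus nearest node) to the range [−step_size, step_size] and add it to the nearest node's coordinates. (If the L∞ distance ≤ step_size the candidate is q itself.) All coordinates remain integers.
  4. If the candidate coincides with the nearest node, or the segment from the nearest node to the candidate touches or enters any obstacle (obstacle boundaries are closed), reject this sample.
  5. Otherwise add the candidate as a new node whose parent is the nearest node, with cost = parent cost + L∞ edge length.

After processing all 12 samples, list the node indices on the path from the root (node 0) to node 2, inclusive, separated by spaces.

1. q=(19,11) nearest=0 d=17 new=(8,8) → add node 1 parent=0 cost=6
2. q=(12,9) nearest=1 d=4 new=(12,9) → add node 2 parent=1 cost=10
3. q=(16,15) nearest=2 d=6 new=(16,15) → add node 3 parent=2 cost=16
4. q=(4,6) nearest=0 d=4 new=(4,6) → add node 4 parent=0 cost=4
5. q=(2,4) nearest=0 d=2 new=(2,4) → add node 5 parent=0 cost=2
6. q=(15,29) nearest=3 d=14 new=(15,21) → blocked by [12,17]×[19,26], reject
7. q=(3,14) nearest=1 d=6 new=(3,14) → add node 6 parent=1 cost=12
8. q=(9,2) nearest=4 d=5 new=(9,2) → add node 7 parent=4 cost=9
9. q=(12,13) nearest=2 d=4 new=(12,13) → add node 8 parent=2 cost=14
10. q=(0,9) nearest=4 d=4 new=(0,9) → add node 9 parent=4 cost=8
11. q=(10,10) nearest=1 d=2 new=(10,10) → add node 10 parent=1 cost=8
12. q=(0,3) nearest=0 d=2 new=(0,3) → add node 11 parent=0 cost=2

Path: 0 1 2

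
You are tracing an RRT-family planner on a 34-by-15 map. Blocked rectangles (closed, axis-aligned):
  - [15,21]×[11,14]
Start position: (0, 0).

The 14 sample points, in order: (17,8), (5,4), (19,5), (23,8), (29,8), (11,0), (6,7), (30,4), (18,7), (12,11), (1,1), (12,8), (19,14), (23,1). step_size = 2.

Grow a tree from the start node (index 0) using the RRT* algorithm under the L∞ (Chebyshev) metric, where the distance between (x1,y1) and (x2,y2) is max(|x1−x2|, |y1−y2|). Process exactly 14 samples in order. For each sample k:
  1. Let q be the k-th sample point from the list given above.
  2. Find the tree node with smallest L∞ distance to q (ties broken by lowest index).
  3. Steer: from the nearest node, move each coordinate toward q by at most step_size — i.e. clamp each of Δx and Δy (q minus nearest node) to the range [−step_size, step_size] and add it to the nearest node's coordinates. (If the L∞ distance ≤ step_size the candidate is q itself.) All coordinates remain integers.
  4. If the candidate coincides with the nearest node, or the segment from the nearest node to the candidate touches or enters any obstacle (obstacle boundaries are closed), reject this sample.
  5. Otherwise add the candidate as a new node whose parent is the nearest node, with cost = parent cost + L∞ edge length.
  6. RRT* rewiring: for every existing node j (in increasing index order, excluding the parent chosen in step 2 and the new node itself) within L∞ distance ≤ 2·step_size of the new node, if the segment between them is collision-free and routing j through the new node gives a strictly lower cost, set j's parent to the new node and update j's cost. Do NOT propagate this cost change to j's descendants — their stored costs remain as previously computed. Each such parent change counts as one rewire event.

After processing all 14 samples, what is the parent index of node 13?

Parent of node 13: 9

1. q=(17,8) nearest=0 d=17 new=(2,2) → add node 1 parent=0 cost=2
2. q=(5,4) nearest=1 d=3 new=(4,4) → add node 2 parent=1 cost=4
3. q=(19,5) nearest=2 d=15 new=(6,5) → add node 3 parent=2 cost=6
4. q=(23,8) nearest=3 d=17 new=(8,7) → add node 4 parent=3 cost=8
5. q=(29,8) nearest=4 d=21 new=(10,8) → add node 5 parent=4 cost=10
6. q=(11,0) nearest=3 d=5 new=(8,3) → add node 6 parent=3 cost=8
7. q=(6,7) nearest=3 d=2 new=(6,7) → add node 7 parent=3 cost=8
8. q=(30,4) nearest=5 d=20 new=(12,6) → add node 8 parent=5 cost=12
9. q=(18,7) nearest=8 d=6 new=(14,7) → add node 9 parent=8 cost=14
10. q=(12,11) nearest=5 d=3 new=(12,10) → add node 10 parent=5 cost=12
11. q=(1,1) nearest=0 d=1 new=(1,1) → add node 11 parent=0 cost=1
12. q=(12,8) nearest=5 d=2 new=(12,8) → add node 12 parent=5 cost=12
13. q=(19,14) nearest=9 d=7 new=(16,9) → add node 13 parent=9 cost=16
14. q=(23,1) nearest=13 d=8 new=(18,7) → add node 14 parent=13 cost=18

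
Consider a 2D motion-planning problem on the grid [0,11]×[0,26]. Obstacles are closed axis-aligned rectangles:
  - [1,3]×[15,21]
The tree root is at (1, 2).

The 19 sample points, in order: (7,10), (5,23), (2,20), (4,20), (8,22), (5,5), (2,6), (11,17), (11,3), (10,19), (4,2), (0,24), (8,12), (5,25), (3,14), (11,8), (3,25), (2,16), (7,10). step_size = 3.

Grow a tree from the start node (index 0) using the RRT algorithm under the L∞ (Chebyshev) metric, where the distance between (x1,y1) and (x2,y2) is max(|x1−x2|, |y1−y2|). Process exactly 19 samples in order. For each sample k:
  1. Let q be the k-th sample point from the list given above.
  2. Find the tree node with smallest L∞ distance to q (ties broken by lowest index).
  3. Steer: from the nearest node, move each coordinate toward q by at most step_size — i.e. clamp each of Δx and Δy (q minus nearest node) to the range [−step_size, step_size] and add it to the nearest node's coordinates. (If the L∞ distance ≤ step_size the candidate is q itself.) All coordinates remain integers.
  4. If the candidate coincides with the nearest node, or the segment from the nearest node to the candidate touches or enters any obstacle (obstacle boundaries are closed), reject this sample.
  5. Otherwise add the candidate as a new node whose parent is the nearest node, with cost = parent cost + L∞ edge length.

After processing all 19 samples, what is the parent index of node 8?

Parent of node 8: 5

1. q=(7,10) nearest=0 d=8 new=(4,5) → add node 1 parent=0 cost=3
2. q=(5,23) nearest=1 d=18 new=(5,8) → add node 2 parent=1 cost=6
3. q=(2,20) nearest=2 d=12 new=(2,11) → add node 3 parent=2 cost=9
4. q=(4,20) nearest=3 d=9 new=(4,14) → add node 4 parent=3 cost=12
5. q=(8,22) nearest=4 d=8 new=(7,17) → add node 5 parent=4 cost=15
6. q=(5,5) nearest=1 d=1 new=(5,5) → add node 6 parent=1 cost=4
7. q=(2,6) nearest=1 d=2 new=(2,6) → add node 7 parent=1 cost=5
8. q=(11,17) nearest=5 d=4 new=(10,17) → add node 8 parent=5 cost=18
9. q=(11,3) nearest=2 d=6 new=(8,5) → add node 9 parent=2 cost=9
10. q=(10,19) nearest=8 d=2 new=(10,19) → add node 10 parent=8 cost=20
11. q=(4,2) nearest=0 d=3 new=(4,2) → add node 11 parent=0 cost=3
12. q=(0,24) nearest=5 d=7 new=(4,20) → add node 12 parent=5 cost=18
13. q=(8,12) nearest=2 d=4 new=(8,11) → add node 13 parent=2 cost=9
14. q=(5,25) nearest=12 d=5 new=(5,23) → add node 14 parent=12 cost=21
15. q=(3,14) nearest=4 d=1 new=(3,14) → add node 15 parent=4 cost=13
16. q=(11,8) nearest=9 d=3 new=(11,8) → add node 16 parent=9 cost=12
17. q=(3,25) nearest=14 d=2 new=(3,25) → add node 17 parent=14 cost=23
18. q=(2,16) nearest=4 d=2 new=(2,16) → blocked by [1,3]×[15,21], reject
19. q=(7,10) nearest=13 d=1 new=(7,10) → add node 18 parent=13 cost=10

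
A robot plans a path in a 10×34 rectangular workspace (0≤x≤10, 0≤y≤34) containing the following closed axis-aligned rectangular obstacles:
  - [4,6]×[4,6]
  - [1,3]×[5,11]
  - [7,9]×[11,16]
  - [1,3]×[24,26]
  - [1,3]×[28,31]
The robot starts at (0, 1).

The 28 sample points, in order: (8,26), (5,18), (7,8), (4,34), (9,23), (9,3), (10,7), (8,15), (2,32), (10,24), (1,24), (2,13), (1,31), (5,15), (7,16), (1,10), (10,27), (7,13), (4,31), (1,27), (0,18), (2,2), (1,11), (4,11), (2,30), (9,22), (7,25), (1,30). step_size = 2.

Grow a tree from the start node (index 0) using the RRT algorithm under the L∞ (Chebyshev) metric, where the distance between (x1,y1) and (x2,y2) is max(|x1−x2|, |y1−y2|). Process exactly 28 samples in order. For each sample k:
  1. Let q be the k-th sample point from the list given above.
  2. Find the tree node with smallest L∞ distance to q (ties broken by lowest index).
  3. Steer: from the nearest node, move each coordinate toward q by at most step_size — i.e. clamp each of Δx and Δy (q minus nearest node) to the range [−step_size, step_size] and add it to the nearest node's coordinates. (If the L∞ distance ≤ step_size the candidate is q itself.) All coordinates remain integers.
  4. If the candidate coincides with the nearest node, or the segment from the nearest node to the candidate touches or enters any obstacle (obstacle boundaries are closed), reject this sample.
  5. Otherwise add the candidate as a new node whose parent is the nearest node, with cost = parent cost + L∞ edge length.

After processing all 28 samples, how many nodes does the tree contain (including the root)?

Node count: 5

1. q=(8,26) nearest=0 d=25 new=(2,3) → add node 1 parent=0 cost=2
2. q=(5,18) nearest=1 d=15 new=(4,5) → blocked by [4,6]×[4,6], reject
3. q=(7,8) nearest=1 d=5 new=(4,5) → blocked by [4,6]×[4,6], reject
4. q=(4,34) nearest=1 d=31 new=(4,5) → blocked by [4,6]×[4,6], reject
5. q=(9,23) nearest=1 d=20 new=(4,5) → blocked by [4,6]×[4,6], reject
6. q=(9,3) nearest=1 d=7 new=(4,3) → add node 2 parent=1 cost=4
7. q=(10,7) nearest=2 d=6 new=(6,5) → blocked by [4,6]×[4,6], reject
8. q=(8,15) nearest=1 d=12 new=(4,5) → blocked by [4,6]×[4,6], reject
9. q=(2,32) nearest=1 d=29 new=(2,5) → blocked by [1,3]×[5,11], reject
10. q=(10,24) nearest=1 d=21 new=(4,5) → blocked by [4,6]×[4,6], reject
11. q=(1,24) nearest=1 d=21 new=(1,5) → blocked by [1,3]×[5,11], reject
12. q=(2,13) nearest=1 d=10 new=(2,5) → blocked by [1,3]×[5,11], reject
13. q=(1,31) nearest=1 d=28 new=(1,5) → blocked by [1,3]×[5,11], reject
14. q=(5,15) nearest=1 d=12 new=(4,5) → blocked by [4,6]×[4,6], reject
15. q=(7,16) nearest=1 d=13 new=(4,5) → blocked by [4,6]×[4,6], reject
16. q=(1,10) nearest=1 d=7 new=(1,5) → blocked by [1,3]×[5,11], reject
17. q=(10,27) nearest=1 d=24 new=(4,5) → blocked by [4,6]×[4,6], reject
18. q=(7,13) nearest=1 d=10 new=(4,5) → blocked by [4,6]×[4,6], reject
19. q=(4,31) nearest=1 d=28 new=(4,5) → blocked by [4,6]×[4,6], reject
20. q=(1,27) nearest=1 d=24 new=(1,5) → blocked by [1,3]×[5,11], reject
21. q=(0,18) nearest=1 d=15 new=(0,5) → add node 3 parent=1 cost=4
22. q=(2,2) nearest=1 d=1 new=(2,2) → add node 4 parent=1 cost=3
23. q=(1,11) nearest=3 d=6 new=(1,7) → blocked by [1,3]×[5,11], reject
24. q=(4,11) nearest=3 d=6 new=(2,7) → blocked by [1,3]×[5,11], reject
25. q=(2,30) nearest=3 d=25 new=(2,7) → blocked by [1,3]×[5,11], reject
26. q=(9,22) nearest=3 d=17 new=(2,7) → blocked by [1,3]×[5,11], reject
27. q=(7,25) nearest=3 d=20 new=(2,7) → blocked by [1,3]×[5,11], reject
28. q=(1,30) nearest=3 d=25 new=(1,7) → blocked by [1,3]×[5,11], reject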